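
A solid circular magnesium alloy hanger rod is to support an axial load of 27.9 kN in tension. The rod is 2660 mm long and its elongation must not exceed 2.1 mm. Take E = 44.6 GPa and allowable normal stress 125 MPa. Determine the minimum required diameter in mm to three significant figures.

31.8 mm

Required area A ≥ P/σ_allow = 27900/125 = 223.2 mm².
For a solid circular section, d ≥ √(4A/π) = 16.86 mm.
Elongation limit: A ≥ PL/(Eδ_allow) = 27900·2660/(44600·2.1) = 792.4 mm² ⇒ d ≥ 31.76 mm.
The elongation limit governs.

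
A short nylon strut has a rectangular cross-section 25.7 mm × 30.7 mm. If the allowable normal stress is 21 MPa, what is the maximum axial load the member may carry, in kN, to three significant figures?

16.6 kN

A = 789 mm².
P_max = σ_allow · A = 21 · 789 = 16570 N = 16.57 kN.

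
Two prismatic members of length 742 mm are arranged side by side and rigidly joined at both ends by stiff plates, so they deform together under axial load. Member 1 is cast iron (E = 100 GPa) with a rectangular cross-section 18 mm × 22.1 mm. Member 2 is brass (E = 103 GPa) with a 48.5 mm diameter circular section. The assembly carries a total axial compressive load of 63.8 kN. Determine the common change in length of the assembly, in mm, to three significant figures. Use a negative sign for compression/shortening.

A_1 = 397.8 mm².
A_2 = 1847 mm².
Equal strain + equilibrium ⇒ each member carries load in proportion to AE: A₁E₁ = 39780000 N, A₂E₂ = 190300000 N, ΣAE = 230100000 N.
δ = PL/ΣAE = -63800·742/230100000 = -0.2058 mm.

-0.206 mm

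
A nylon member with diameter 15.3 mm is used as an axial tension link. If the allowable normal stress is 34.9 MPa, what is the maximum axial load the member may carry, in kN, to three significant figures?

6.42 kN

A = 183.9 mm².
P_max = σ_allow · A = 34.9 · 183.9 = 6416 N = 6.416 kN.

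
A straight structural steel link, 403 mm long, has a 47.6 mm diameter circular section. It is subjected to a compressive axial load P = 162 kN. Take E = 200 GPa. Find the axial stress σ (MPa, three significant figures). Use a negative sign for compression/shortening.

-91.0 MPa

A = 1780 mm².
σ = N/A = -162000/1780 = -91.04 MPa.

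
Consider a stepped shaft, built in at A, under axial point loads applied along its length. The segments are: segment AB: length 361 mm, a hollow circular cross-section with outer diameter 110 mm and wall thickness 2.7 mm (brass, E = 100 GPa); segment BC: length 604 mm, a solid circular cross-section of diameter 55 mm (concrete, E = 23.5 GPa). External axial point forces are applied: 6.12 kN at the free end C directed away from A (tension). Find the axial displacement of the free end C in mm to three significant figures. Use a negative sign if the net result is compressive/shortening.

Internal axial forces (sectioning from the free end, tension +): N_BC = 6.12 kN, N_AB = 6.12 kN.
A_AB = 910.2 mm².
A_BC = 2376 mm².
δ_AB = 6120·361/(910.2·100000) = 0.02427 mm
δ_BC = 6120·604/(2376·23500) = 0.06621 mm
δ = Σδ_i = 0.09048 mm.

0.0905 mm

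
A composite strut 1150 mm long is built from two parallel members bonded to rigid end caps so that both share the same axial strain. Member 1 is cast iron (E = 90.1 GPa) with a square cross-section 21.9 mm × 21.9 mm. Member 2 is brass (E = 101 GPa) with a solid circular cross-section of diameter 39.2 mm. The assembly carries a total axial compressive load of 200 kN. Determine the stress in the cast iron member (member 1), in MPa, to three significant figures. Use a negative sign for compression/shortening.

A_1 = 479.6 mm².
A_2 = 1207 mm².
Equal strain + equilibrium ⇒ each member carries load in proportion to AE: A₁E₁ = 43210000 N, A₂E₂ = 121900000 N, ΣAE = 165100000 N.
σ₁ = P·E₁/ΣAE = -200000·90100/165100000 = -109.1 MPa.

-109 MPa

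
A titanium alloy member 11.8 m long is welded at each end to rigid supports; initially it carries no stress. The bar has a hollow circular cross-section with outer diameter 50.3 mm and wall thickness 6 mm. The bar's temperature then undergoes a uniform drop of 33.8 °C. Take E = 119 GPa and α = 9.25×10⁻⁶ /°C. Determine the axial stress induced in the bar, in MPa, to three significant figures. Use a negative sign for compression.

37.2 MPa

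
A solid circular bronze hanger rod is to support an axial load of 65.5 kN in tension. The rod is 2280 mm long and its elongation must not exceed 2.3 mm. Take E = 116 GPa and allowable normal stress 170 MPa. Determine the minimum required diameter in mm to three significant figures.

Required area A ≥ P/σ_allow = 65500/170 = 385.3 mm².
For a solid circular section, d ≥ √(4A/π) = 22.15 mm.
Elongation limit: A ≥ PL/(Eδ_allow) = 65500·2280/(116000·2.3) = 559.7 mm² ⇒ d ≥ 26.7 mm.
The elongation limit governs.

26.7 mm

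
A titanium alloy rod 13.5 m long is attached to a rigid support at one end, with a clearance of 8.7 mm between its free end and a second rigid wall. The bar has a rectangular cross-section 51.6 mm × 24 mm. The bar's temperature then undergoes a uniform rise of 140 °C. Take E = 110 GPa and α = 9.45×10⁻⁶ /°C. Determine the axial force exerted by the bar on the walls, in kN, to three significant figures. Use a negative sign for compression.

Free thermal expansion αLΔT = 9.45e-6 · 13500 · 140 = 17.86 mm.
The walls engage after the gap closes; constrained expansion = 17.86 − 8.7 = 9.16 mm.
The walls impose strain ε = −(9.16)/13500 = -6.7856e-04; σ = Eε = 110000 · -6.7856e-04 = -74.64 MPa.
Wall reaction R = σ·A = -74.64·1238 = -92440 N = -92.44 kN.

-92.4 kN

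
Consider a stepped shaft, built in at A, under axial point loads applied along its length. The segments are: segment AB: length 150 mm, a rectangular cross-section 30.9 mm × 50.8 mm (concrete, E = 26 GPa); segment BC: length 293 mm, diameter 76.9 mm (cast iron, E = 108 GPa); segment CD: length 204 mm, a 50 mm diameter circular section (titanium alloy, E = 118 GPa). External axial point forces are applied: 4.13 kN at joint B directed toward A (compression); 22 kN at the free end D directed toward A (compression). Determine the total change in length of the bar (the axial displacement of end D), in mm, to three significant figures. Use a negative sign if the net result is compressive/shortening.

Internal axial forces (sectioning from the free end, tension +): N_CD = -22 kN, N_BC = -22 kN, N_AB = -26.13 kN.
A_AB = 1570 mm².
A_BC = 4645 mm².
A_CD = 1963 mm².
δ_AB = -26130·150/(1570·26000) = -0.09604 mm
δ_BC = -22000·293/(4645·108000) = -0.01285 mm
δ_CD = -22000·204/(1963·118000) = -0.01937 mm
δ = Σδ_i = -0.1283 mm.

-0.128 mm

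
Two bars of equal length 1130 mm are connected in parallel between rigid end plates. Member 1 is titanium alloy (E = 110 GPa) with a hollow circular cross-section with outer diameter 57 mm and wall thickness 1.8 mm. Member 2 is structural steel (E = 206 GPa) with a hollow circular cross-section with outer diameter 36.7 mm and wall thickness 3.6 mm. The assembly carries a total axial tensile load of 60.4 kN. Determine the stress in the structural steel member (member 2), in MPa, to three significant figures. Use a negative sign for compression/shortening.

112 MPa

A_1 = 312.1 mm².
A_2 = 374.4 mm².
Equal strain + equilibrium ⇒ each member carries load in proportion to AE: A₁E₁ = 34340000 N, A₂E₂ = 77120000 N, ΣAE = 111500000 N.
σ₂ = P·E₂/ΣAE = 60400·206000/111500000 = 111.6 MPa.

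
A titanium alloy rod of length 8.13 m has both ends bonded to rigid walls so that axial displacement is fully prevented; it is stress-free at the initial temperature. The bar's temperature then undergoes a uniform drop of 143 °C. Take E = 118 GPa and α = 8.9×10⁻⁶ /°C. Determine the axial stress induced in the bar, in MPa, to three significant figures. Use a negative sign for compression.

Free thermal expansion αLΔT = 8.9e-6 · 8130 · -143 = -10.35 mm.
The walls impose strain ε = −(-10.35)/8130 = 1.2727e-03; σ = Eε = 118000 · 1.2727e-03 = 150.2 MPa.

150 MPa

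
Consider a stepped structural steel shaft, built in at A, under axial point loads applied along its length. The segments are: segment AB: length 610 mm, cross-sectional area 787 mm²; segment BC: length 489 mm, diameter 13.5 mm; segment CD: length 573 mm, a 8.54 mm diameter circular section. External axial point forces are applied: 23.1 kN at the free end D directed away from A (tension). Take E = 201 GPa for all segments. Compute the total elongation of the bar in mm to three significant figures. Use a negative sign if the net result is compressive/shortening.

Internal axial forces (sectioning from the free end, tension +): N_CD = 23.1 kN, N_BC = 23.1 kN, N_AB = 23.1 kN.
A_BC = 143.1 mm².
A_CD = 57.28 mm².
δ_AB = 23100·610/(787·201000) = 0.08908 mm
δ_BC = 23100·489/(143.1·201000) = 0.3926 mm
δ_CD = 23100·573/(57.28·201000) = 1.15 mm
δ = Σδ_i = 1.631 mm.

1.63 mm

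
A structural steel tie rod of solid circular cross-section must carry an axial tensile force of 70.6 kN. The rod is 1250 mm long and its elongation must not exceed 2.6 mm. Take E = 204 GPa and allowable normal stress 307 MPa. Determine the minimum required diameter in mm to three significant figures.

Required area A ≥ P/σ_allow = 70600/307 = 230 mm².
For a solid circular section, d ≥ √(4A/π) = 17.11 mm.
Elongation limit: A ≥ PL/(Eδ_allow) = 70600·1250/(204000·2.6) = 166.4 mm² ⇒ d ≥ 14.55 mm.
The stress limit governs.

17.1 mm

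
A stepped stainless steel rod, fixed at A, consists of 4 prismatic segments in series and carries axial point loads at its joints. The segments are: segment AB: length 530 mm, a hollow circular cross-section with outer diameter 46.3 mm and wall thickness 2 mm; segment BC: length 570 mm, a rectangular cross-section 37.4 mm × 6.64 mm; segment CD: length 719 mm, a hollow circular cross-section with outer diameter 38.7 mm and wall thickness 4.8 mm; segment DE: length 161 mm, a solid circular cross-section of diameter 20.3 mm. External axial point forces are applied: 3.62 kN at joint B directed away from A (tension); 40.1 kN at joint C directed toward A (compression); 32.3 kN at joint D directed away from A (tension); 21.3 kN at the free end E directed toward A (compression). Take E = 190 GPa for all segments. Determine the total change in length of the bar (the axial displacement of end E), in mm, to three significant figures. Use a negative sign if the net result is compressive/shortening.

-0.581 mm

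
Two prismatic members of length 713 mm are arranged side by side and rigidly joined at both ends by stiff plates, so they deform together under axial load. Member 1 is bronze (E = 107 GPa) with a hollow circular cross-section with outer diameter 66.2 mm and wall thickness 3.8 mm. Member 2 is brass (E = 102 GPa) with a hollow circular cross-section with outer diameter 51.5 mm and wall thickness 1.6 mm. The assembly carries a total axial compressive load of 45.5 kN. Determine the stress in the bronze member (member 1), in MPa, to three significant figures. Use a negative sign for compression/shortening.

-46.2 MPa

A_1 = 744.9 mm².
A_2 = 250.8 mm².
Equal strain + equilibrium ⇒ each member carries load in proportion to AE: A₁E₁ = 79710000 N, A₂E₂ = 25580000 N, ΣAE = 105300000 N.
σ₁ = P·E₁/ΣAE = -45500·107000/105300000 = -46.24 MPa.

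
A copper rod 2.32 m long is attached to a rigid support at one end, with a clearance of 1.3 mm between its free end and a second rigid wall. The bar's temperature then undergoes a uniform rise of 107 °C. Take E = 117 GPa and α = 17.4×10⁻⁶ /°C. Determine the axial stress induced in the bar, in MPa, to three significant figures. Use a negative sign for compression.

-152 MPa

Free thermal expansion αLΔT = 17.4e-6 · 2320 · 107 = 4.319 mm.
The walls engage after the gap closes; constrained expansion = 4.319 − 1.3 = 3.019 mm.
The walls impose strain ε = −(3.019)/2320 = -1.3015e-03; σ = Eε = 117000 · -1.3015e-03 = -152.3 MPa.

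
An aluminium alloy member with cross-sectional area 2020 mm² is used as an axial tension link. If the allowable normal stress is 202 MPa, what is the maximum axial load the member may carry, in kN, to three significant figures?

408 kN

P_max = σ_allow · A = 202 · 2020 = 408000 N = 408 kN.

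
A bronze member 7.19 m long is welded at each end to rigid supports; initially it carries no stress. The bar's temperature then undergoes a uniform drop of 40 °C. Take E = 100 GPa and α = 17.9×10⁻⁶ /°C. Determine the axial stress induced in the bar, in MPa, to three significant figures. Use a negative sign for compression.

Free thermal expansion αLΔT = 17.9e-6 · 7190 · -40 = -5.148 mm.
The walls impose strain ε = −(-5.148)/7190 = 7.1600e-04; σ = Eε = 100000 · 7.1600e-04 = 71.6 MPa.

71.6 MPa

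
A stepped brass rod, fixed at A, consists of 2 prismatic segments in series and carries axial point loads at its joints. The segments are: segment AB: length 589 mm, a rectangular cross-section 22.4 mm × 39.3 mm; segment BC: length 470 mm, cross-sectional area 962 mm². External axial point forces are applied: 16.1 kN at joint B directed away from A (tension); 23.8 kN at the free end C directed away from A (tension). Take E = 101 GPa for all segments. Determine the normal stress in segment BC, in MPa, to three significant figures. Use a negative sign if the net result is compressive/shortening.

Internal axial forces (sectioning from the free end, tension +): N_BC = 23.8 kN, N_AB = 39.9 kN.
σ_BC = N_BC/A_BC = 23800/962 = 24.74 MPa.

24.7 MPa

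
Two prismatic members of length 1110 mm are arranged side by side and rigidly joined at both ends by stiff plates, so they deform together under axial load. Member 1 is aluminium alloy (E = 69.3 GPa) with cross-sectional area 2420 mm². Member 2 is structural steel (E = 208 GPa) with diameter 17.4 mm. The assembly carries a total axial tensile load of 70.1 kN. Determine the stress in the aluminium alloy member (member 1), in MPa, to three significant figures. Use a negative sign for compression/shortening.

A_2 = 237.8 mm².
Equal strain + equilibrium ⇒ each member carries load in proportion to AE: A₁E₁ = 167700000 N, A₂E₂ = 49460000 N, ΣAE = 217200000 N.
σ₁ = P·E₁/ΣAE = 70100·69300/217200000 = 22.37 MPa.

22.4 MPa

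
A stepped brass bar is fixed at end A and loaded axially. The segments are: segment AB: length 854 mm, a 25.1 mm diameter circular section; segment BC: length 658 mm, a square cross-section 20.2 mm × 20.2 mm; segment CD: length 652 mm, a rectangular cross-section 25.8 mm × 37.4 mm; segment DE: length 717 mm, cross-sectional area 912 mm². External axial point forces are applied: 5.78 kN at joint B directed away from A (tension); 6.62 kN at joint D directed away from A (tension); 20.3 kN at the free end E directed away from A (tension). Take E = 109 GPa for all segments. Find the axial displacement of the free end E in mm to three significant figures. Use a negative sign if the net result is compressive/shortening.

Internal axial forces (sectioning from the free end, tension +): N_DE = 20.3 kN, N_CD = 26.92 kN, N_BC = 26.92 kN, N_AB = 32.7 kN.
A_AB = 494.8 mm².
A_BC = 408 mm².
A_CD = 964.9 mm².
δ_AB = 32700·854/(494.8·109000) = 0.5178 mm
δ_BC = 26920·658/(408·109000) = 0.3983 mm
δ_CD = 26920·652/(964.9·109000) = 0.1669 mm
δ_DE = 20300·717/(912·109000) = 0.1464 mm
δ = Σδ_i = 1.229 mm.

1.23 mm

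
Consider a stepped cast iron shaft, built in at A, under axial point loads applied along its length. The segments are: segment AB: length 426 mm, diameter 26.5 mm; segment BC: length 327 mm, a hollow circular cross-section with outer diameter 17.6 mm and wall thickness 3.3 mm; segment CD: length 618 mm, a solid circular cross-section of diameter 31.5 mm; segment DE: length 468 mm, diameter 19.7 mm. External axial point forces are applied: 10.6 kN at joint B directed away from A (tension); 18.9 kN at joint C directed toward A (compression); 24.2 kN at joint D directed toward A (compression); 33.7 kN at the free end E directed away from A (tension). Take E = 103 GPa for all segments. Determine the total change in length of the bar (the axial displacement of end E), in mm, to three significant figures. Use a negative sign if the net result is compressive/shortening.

0.383 mm

Internal axial forces (sectioning from the free end, tension +): N_DE = 33.7 kN, N_CD = 9.5 kN, N_BC = -9.4 kN, N_AB = 1.2 kN.
A_AB = 551.5 mm².
A_BC = 148.3 mm².
A_CD = 779.3 mm².
A_DE = 304.8 mm².
δ_AB = 1200·426/(551.5·103000) = 0.008999 mm
δ_BC = -9400·327/(148.3·103000) = -0.2013 mm
δ_CD = 9500·618/(779.3·103000) = 0.07314 mm
δ_DE = 33700·468/(304.8·103000) = 0.5024 mm
δ = Σδ_i = 0.3832 mm.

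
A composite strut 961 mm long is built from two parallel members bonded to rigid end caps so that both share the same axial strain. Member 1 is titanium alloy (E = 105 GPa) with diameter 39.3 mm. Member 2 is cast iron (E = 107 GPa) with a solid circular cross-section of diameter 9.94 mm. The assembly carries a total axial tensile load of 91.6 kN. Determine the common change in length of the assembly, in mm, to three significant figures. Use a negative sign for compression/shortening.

0.649 mm

A_1 = 1213 mm².
A_2 = 77.6 mm².
Equal strain + equilibrium ⇒ each member carries load in proportion to AE: A₁E₁ = 127400000 N, A₂E₂ = 8303000 N, ΣAE = 135700000 N.
δ = PL/ΣAE = 91600·961/135700000 = 0.6488 mm.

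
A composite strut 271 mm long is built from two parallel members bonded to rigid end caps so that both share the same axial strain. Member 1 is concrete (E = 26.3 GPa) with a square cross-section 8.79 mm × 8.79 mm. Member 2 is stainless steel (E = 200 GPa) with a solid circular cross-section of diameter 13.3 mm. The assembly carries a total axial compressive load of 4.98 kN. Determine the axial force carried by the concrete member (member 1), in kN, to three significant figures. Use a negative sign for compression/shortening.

A_1 = 77.26 mm².
A_2 = 138.9 mm².
Equal strain + equilibrium ⇒ each member carries load in proportion to AE: A₁E₁ = 2032000 N, A₂E₂ = 27790000 N, ΣAE = 29820000 N.
F₁ = P·A₁E₁/ΣAE = -4980·2032000/29820000 = -339.4 N.

-0.339 kN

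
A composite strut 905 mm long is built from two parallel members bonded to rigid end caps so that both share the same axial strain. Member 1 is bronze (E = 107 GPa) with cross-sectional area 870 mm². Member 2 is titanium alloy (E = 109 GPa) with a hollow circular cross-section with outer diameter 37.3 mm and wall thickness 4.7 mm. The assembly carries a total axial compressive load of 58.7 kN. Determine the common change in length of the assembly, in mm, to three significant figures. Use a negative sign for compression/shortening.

A_2 = 481.4 mm².
Equal strain + equilibrium ⇒ each member carries load in proportion to AE: A₁E₁ = 93090000 N, A₂E₂ = 52470000 N, ΣAE = 145600000 N.
δ = PL/ΣAE = -58700·905/145600000 = -0.365 mm.

-0.365 mm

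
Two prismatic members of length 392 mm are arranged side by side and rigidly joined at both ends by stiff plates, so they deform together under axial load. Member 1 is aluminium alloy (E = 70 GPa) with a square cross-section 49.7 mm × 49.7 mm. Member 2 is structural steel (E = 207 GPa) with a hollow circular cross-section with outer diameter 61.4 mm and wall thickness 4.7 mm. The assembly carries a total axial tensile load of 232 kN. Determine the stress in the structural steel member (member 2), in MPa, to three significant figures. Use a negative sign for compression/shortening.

139 MPa

A_1 = 2470 mm².
A_2 = 837.2 mm².
Equal strain + equilibrium ⇒ each member carries load in proportion to AE: A₁E₁ = 172900000 N, A₂E₂ = 173300000 N, ΣAE = 346200000 N.
σ₂ = P·E₂/ΣAE = 232000·207000/346200000 = 138.7 MPa.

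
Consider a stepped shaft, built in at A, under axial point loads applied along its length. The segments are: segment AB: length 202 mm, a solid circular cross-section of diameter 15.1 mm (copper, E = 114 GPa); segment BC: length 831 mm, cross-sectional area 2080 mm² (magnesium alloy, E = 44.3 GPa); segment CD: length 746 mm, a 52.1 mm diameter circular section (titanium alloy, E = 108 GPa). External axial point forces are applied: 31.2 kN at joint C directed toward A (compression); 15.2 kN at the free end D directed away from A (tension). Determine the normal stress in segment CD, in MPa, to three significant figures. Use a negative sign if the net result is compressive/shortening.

Internal axial forces (sectioning from the free end, tension +): N_CD = 15.2 kN, N_BC = -16 kN, N_AB = -16 kN.
A_CD = 2132 mm².
σ_CD = N_CD/A_CD = 15200/2132 = 7.13 MPa.

7.13 MPa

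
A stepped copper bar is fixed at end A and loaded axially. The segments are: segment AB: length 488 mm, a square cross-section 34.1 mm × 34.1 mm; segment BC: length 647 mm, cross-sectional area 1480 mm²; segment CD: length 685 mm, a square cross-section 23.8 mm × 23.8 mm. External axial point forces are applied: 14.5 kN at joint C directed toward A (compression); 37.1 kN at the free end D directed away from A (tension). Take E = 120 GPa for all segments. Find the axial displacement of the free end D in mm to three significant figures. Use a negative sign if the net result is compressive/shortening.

0.535 mm

Internal axial forces (sectioning from the free end, tension +): N_CD = 37.1 kN, N_BC = 22.6 kN, N_AB = 22.6 kN.
A_AB = 1163 mm².
A_CD = 566.4 mm².
δ_AB = 22600·488/(1163·120000) = 0.07904 mm
δ_BC = 22600·647/(1480·120000) = 0.08233 mm
δ_CD = 37100·685/(566.4·120000) = 0.3739 mm
δ = Σδ_i = 0.5352 mm.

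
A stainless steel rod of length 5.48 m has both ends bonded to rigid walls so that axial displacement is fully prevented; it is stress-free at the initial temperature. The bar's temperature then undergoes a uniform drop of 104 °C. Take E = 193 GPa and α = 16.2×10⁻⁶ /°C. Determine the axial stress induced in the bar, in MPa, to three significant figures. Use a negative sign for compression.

Free thermal expansion αLΔT = 16.2e-6 · 5480 · -104 = -9.233 mm.
The walls impose strain ε = −(-9.233)/5480 = 1.6848e-03; σ = Eε = 193000 · 1.6848e-03 = 325.2 MPa.

325 MPa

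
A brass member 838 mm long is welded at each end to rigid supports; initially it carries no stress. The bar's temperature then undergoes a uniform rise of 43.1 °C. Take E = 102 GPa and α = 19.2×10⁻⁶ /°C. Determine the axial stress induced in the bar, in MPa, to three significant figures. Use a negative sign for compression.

Free thermal expansion αLΔT = 19.2e-6 · 838 · 43.1 = 0.6935 mm.
The walls impose strain ε = −(0.6935)/838 = -8.2752e-04; σ = Eε = 102000 · -8.2752e-04 = -84.41 MPa.

-84.4 MPa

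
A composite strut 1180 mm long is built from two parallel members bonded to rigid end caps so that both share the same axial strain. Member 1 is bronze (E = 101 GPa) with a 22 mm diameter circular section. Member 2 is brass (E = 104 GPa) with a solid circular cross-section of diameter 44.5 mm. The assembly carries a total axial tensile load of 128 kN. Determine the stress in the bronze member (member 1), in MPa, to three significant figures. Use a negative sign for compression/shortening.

A_1 = 380.1 mm².
A_2 = 1555 mm².
Equal strain + equilibrium ⇒ each member carries load in proportion to AE: A₁E₁ = 38390000 N, A₂E₂ = 161700000 N, ΣAE = 200100000 N.
σ₁ = P·E₁/ΣAE = 128000·101000/200100000 = 64.59 MPa.

64.6 MPa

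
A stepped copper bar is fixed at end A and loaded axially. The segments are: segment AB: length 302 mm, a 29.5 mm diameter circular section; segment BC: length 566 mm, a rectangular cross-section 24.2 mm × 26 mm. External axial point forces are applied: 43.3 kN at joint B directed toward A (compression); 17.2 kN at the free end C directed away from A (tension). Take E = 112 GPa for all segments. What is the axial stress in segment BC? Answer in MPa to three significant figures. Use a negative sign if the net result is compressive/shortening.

27.3 MPa

Internal axial forces (sectioning from the free end, tension +): N_BC = 17.2 kN, N_AB = -26.1 kN.
A_BC = 629.2 mm².
σ_BC = N_BC/A_BC = 17200/629.2 = 27.34 MPa.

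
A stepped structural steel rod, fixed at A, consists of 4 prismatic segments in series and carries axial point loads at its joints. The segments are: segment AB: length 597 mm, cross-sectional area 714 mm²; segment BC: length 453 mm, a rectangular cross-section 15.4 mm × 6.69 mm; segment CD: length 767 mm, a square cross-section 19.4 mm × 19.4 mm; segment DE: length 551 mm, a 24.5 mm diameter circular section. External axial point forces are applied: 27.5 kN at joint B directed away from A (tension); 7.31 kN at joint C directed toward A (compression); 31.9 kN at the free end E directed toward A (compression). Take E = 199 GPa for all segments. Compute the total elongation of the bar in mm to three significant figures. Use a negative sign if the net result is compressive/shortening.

-1.43 mm

Internal axial forces (sectioning from the free end, tension +): N_DE = -31.9 kN, N_CD = -31.9 kN, N_BC = -39.21 kN, N_AB = -11.71 kN.
A_BC = 103 mm².
A_CD = 376.4 mm².
A_DE = 471.4 mm².
δ_AB = -11710·597/(714·199000) = -0.0492 mm
δ_BC = -39210·453/(103·199000) = -0.8664 mm
δ_CD = -31900·767/(376.4·199000) = -0.3267 mm
δ_DE = -31900·551/(471.4·199000) = -0.1874 mm
δ = Σδ_i = -1.43 mm.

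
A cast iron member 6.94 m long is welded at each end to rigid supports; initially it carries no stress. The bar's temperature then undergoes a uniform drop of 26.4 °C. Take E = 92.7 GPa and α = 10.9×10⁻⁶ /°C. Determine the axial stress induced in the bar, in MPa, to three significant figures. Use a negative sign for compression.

26.7 MPa

Free thermal expansion αLΔT = 10.9e-6 · 6940 · -26.4 = -1.997 mm.
The walls impose strain ε = −(-1.997)/6940 = 2.8776e-04; σ = Eε = 92700 · 2.8776e-04 = 26.68 MPa.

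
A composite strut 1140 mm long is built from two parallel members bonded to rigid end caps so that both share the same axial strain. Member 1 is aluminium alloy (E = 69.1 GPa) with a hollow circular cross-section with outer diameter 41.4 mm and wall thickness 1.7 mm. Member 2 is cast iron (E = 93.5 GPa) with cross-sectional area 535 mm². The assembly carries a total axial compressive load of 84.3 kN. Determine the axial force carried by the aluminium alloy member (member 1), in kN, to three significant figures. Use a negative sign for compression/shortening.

A_1 = 212 mm².
Equal strain + equilibrium ⇒ each member carries load in proportion to AE: A₁E₁ = 14650000 N, A₂E₂ = 50020000 N, ΣAE = 64670000 N.
F₁ = P·A₁E₁/ΣAE = -84300·14650000/64670000 = -19100 N.

-19.1 kN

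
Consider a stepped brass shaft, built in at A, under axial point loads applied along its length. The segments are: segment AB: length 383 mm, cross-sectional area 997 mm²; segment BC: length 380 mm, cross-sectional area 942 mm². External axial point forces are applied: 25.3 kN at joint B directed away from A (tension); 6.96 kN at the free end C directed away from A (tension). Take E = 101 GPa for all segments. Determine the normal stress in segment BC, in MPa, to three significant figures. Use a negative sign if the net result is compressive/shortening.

7.39 MPa

Internal axial forces (sectioning from the free end, tension +): N_BC = 6.96 kN, N_AB = 32.26 kN.
σ_BC = N_BC/A_BC = 6960/942 = 7.389 MPa.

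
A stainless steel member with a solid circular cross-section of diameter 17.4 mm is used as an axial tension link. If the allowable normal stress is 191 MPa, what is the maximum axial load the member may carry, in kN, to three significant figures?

45.4 kN

A = 237.8 mm².
P_max = σ_allow · A = 191 · 237.8 = 45420 N = 45.42 kN.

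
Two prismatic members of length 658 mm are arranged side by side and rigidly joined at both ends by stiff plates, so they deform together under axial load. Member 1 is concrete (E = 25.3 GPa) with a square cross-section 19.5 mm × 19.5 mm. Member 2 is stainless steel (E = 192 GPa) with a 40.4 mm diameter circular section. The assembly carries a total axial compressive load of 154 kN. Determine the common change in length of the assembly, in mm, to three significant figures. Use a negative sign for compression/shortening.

A_1 = 380.2 mm².
A_2 = 1282 mm².
Equal strain + equilibrium ⇒ each member carries load in proportion to AE: A₁E₁ = 9620000 N, A₂E₂ = 246100000 N, ΣAE = 255700000 N.
δ = PL/ΣAE = -154000·658/255700000 = -0.3962 mm.

-0.396 mm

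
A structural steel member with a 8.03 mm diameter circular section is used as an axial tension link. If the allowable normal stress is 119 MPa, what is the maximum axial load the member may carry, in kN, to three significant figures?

6.03 kN

A = 50.64 mm².
P_max = σ_allow · A = 119 · 50.64 = 6027 N = 6.027 kN.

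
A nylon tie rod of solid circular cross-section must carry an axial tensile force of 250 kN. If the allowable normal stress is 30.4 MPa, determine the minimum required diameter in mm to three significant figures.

102 mm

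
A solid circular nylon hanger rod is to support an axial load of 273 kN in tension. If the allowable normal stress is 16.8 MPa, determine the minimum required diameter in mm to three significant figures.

Required area A ≥ P/σ_allow = 273000/16.8 = 16250 mm².
For a solid circular section, d ≥ √(4A/π) = 143.8 mm.

144 mm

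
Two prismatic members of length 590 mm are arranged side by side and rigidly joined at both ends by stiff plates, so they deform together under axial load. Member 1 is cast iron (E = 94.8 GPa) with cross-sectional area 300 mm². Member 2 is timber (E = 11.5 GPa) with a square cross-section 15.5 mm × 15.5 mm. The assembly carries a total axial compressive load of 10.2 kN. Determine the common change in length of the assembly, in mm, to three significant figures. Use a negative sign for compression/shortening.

A_2 = 240.2 mm².
Equal strain + equilibrium ⇒ each member carries load in proportion to AE: A₁E₁ = 28440000 N, A₂E₂ = 2763000 N, ΣAE = 31200000 N.
δ = PL/ΣAE = -10200·590/31200000 = -0.1929 mm.

-0.193 mm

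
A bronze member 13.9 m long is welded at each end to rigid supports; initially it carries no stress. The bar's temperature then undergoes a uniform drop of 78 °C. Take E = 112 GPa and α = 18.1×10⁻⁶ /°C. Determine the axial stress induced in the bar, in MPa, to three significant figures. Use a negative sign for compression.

Free thermal expansion αLΔT = 18.1e-6 · 13900 · -78 = -19.62 mm.
The walls impose strain ε = −(-19.62)/13900 = 1.4118e-03; σ = Eε = 112000 · 1.4118e-03 = 158.1 MPa.

158 MPa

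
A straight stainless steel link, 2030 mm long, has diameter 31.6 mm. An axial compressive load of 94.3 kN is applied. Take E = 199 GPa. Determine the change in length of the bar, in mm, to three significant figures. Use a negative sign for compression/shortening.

-1.23 mm

A = 784.3 mm².
δ_mech = NL/(AE) = -94300·2030/(784.3·199000) = -1.227 mm.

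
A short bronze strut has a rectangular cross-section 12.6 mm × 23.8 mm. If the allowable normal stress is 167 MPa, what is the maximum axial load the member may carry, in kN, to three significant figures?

A = 299.9 mm².
P_max = σ_allow · A = 167 · 299.9 = 50080 N = 50.08 kN.

50.1 kN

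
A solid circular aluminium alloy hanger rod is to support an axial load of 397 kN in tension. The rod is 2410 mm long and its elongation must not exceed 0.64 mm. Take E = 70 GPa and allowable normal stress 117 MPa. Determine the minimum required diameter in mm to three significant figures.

165 mm

Required area A ≥ P/σ_allow = 397000/117 = 3393 mm².
For a solid circular section, d ≥ √(4A/π) = 65.73 mm.
Elongation limit: A ≥ PL/(Eδ_allow) = 397000·2410/(70000·0.64) = 21360 mm² ⇒ d ≥ 164.9 mm.
The elongation limit governs.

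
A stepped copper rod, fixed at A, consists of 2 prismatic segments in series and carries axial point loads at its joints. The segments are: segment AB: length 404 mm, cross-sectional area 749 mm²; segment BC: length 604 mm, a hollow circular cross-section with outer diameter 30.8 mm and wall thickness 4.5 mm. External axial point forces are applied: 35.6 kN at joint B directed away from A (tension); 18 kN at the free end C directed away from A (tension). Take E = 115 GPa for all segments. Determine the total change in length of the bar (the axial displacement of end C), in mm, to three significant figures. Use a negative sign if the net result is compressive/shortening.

Internal axial forces (sectioning from the free end, tension +): N_BC = 18 kN, N_AB = 53.6 kN.
A_BC = 371.8 mm².
δ_AB = 53600·404/(749·115000) = 0.2514 mm
δ_BC = 18000·604/(371.8·115000) = 0.2543 mm
δ = Σδ_i = 0.5057 mm.

0.506 mm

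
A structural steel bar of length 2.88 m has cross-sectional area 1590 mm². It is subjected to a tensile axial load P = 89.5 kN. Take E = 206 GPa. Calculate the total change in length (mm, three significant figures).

δ_mech = NL/(AE) = 89500·2880/(1590·206000) = 0.787 mm.

0.787 mm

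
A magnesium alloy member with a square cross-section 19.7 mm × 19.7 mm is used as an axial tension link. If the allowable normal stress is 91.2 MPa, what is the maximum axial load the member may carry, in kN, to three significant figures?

35.4 kN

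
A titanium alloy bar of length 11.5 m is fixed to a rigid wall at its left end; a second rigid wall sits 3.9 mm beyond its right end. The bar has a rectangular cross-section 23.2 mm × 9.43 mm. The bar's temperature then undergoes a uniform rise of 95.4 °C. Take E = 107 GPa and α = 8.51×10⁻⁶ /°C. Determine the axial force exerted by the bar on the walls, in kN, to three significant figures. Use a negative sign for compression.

Free thermal expansion αLΔT = 8.51e-6 · 11500 · 95.4 = 9.336 mm.
The walls engage after the gap closes; constrained expansion = 9.336 − 3.9 = 5.436 mm.
The walls impose strain ε = −(5.436)/11500 = -4.7272e-04; σ = Eε = 107000 · -4.7272e-04 = -50.58 MPa.
Wall reaction R = σ·A = -50.58·218.8 = -11070 N = -11.07 kN.

-11.1 kN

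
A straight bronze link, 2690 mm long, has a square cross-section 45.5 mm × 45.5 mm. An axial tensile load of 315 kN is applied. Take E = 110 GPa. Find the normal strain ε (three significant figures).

0.00138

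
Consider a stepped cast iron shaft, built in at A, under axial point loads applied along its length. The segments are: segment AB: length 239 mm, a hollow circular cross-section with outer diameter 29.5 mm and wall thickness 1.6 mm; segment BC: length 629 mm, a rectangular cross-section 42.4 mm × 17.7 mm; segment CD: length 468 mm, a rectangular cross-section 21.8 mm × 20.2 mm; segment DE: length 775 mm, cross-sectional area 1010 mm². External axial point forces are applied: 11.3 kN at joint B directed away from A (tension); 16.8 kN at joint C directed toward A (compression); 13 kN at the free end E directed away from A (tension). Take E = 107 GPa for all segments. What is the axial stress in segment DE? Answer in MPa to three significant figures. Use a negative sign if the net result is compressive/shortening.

12.9 MPa

Internal axial forces (sectioning from the free end, tension +): N_DE = 13 kN, N_CD = 13 kN, N_BC = -3.8 kN, N_AB = 7.5 kN.
σ_DE = N_DE/A_DE = 13000/1010 = 12.87 MPa.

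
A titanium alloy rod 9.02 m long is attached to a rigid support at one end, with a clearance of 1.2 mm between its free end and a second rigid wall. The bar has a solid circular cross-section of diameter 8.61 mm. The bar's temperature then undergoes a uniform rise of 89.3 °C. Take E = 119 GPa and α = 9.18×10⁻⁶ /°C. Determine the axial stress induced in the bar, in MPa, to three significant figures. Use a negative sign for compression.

Free thermal expansion αLΔT = 9.18e-6 · 9020 · 89.3 = 7.394 mm.
The walls engage after the gap closes; constrained expansion = 7.394 − 1.2 = 6.194 mm.
The walls impose strain ε = −(6.194)/9020 = -6.8674e-04; σ = Eε = 119000 · -6.8674e-04 = -81.72 MPa.

-81.7 MPa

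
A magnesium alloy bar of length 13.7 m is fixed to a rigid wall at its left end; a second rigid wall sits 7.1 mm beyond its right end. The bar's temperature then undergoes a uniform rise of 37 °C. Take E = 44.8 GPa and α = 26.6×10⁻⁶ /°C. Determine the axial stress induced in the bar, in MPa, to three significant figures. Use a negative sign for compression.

-20.9 MPa

Free thermal expansion αLΔT = 26.6e-6 · 13700 · 37 = 13.48 mm.
The walls engage after the gap closes; constrained expansion = 13.48 − 7.1 = 6.384 mm.
The walls impose strain ε = −(6.384)/13700 = -4.6595e-04; σ = Eε = 44800 · -4.6595e-04 = -20.87 MPa.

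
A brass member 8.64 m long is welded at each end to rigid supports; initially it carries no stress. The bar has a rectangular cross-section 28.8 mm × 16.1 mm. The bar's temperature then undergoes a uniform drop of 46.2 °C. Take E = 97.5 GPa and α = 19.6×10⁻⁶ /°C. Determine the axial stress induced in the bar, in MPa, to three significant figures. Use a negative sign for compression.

Free thermal expansion αLΔT = 19.6e-6 · 8640 · -46.2 = -7.824 mm.
The walls impose strain ε = −(-7.824)/8640 = 9.0552e-04; σ = Eε = 97500 · 9.0552e-04 = 88.29 MPa.

88.3 MPa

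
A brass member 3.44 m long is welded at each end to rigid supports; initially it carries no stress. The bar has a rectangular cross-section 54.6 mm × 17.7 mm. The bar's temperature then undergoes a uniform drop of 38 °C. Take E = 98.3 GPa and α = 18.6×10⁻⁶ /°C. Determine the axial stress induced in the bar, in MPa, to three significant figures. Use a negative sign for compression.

Free thermal expansion αLΔT = 18.6e-6 · 3440 · -38 = -2.431 mm.
The walls impose strain ε = −(-2.431)/3440 = 7.0680e-04; σ = Eε = 98300 · 7.0680e-04 = 69.48 MPa.

69.5 MPa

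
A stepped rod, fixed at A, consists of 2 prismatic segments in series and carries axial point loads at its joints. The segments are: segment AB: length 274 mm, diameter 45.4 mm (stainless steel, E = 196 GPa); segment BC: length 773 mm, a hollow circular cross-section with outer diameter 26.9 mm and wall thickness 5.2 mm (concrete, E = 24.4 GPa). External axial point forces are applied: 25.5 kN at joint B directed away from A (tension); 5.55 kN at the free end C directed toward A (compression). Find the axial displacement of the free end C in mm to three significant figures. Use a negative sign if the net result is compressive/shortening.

Internal axial forces (sectioning from the free end, tension +): N_BC = -5.55 kN, N_AB = 19.95 kN.
A_AB = 1619 mm².
A_BC = 354.5 mm².
δ_AB = 19950·274/(1619·196000) = 0.01723 mm
δ_BC = -5550·773/(354.5·24400) = -0.496 mm
δ = Σδ_i = -0.4788 mm.

-0.479 mm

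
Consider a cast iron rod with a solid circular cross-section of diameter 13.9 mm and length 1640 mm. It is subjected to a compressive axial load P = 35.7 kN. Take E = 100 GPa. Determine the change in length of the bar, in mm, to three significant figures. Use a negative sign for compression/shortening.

A = 151.7 mm².
δ_mech = NL/(AE) = -35700·1640/(151.7·100000) = -3.858 mm.

-3.86 mm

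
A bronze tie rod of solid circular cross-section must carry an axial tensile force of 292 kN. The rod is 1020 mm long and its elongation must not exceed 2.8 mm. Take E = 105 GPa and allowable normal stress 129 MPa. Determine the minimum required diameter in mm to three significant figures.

53.7 mm

Required area A ≥ P/σ_allow = 292000/129 = 2264 mm².
For a solid circular section, d ≥ √(4A/π) = 53.68 mm.
Elongation limit: A ≥ PL/(Eδ_allow) = 292000·1020/(105000·2.8) = 1013 mm² ⇒ d ≥ 35.91 mm.
The stress limit governs.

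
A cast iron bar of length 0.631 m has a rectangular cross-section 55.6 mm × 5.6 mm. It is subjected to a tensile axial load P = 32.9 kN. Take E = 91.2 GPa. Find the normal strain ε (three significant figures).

0.00116

A = 311.4 mm².
σ = N/A = 105.7 MPa; ε = σ/E = 105.7/91200 = 1.159e-03.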